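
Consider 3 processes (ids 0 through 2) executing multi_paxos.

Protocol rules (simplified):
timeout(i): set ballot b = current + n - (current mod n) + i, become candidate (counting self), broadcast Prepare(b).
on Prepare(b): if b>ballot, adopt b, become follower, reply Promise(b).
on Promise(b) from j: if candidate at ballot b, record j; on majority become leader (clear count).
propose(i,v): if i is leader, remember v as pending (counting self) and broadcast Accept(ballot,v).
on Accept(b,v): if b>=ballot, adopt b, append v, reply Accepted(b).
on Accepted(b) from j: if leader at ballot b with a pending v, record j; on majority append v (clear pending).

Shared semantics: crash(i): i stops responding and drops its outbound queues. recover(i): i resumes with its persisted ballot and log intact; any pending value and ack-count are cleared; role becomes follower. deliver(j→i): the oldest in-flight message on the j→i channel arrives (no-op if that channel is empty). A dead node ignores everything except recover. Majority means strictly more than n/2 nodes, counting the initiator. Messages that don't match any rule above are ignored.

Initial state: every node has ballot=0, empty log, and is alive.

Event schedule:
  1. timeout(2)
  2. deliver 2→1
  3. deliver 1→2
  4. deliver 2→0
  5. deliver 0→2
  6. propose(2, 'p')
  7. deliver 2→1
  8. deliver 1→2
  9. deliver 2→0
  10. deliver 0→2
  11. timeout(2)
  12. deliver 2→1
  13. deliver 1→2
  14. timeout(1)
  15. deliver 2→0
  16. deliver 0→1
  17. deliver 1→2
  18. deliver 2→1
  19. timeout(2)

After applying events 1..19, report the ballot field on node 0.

8

step 1 timeout(2): 2={cand,b=5,log=-}
step 2 deliver 2→1: 1={foll,b=5,log=-}
step 3 deliver 1→2: 2={lead,b=5,log=-}
step 4 deliver 2→0: 0={foll,b=5,log=-}
step 5 deliver 0→2: —
step 6 propose(2,'p'): —
step 7 deliver 2→1: 1={foll,b=5,log=p}
step 8 deliver 1→2: 2={lead,b=5,log=p}
step 9 deliver 2→0: 0={foll,b=5,log=p}
step 10 deliver 0→2: —
step 11 timeout(2): 2={cand,b=8,log=p}
step 12 deliver 2→1: 1={foll,b=8,log=p}
step 13 deliver 1→2: 2={lead,b=8,log=p}
step 14 timeout(1): 1={cand,b=10,log=p}
step 15 deliver 2→0: 0={foll,b=8,log=p}
step 16 deliver 0→1: —
step 17 deliver 1→2: 2={foll,b=10,log=p}
step 18 deliver 2→1: 1={lead,b=10,log=p}
step 19 timeout(2): 2={cand,b=14,log=p}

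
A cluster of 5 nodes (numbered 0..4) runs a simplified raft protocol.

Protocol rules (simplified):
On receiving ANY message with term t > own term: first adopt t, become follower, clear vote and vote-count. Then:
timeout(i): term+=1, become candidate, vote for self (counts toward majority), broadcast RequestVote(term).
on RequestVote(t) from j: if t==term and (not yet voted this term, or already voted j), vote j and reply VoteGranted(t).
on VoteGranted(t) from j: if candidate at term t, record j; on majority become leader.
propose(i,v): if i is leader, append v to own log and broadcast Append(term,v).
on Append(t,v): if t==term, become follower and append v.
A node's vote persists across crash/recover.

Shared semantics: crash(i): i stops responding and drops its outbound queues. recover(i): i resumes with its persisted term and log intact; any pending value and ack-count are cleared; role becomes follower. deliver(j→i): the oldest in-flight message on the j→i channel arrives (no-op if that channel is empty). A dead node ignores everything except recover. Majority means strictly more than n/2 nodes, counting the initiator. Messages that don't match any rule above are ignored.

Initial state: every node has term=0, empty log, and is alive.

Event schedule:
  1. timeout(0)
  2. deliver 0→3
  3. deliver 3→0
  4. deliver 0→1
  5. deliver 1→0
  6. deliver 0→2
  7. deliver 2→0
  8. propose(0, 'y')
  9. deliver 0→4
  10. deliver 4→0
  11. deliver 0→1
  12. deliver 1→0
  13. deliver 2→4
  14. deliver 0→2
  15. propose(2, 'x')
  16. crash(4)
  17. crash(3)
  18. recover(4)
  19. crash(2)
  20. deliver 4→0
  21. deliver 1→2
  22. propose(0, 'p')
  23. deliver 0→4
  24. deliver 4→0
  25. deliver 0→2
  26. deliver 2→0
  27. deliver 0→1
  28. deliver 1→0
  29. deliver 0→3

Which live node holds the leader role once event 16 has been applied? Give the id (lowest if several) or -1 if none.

0

1. timeout(0):  <0:cand t1 ->
2. deliver 0→3:  <3:foll t1 ->
3. deliver 3→0:  nop
4. deliver 0→1:  <1:foll t1 ->
5. deliver 1→0:  <0:lead t1 ->
6. deliver 0→2:  <2:foll t1 ->
7. deliver 2→0:  nop
8. propose(0,'y'):  <0:lead t1 y>
9. deliver 0→4:  <4:foll t1 ->
10. deliver 4→0:  nop
11. deliver 0→1:  <1:foll t1 y>
12. deliver 1→0:  nop
13. deliver 2→4:  nop
14. deliver 0→2:  <2:foll t1 y>
15. propose(2,'x'):  nop
16. crash(4):  <4:✗foll t1 ->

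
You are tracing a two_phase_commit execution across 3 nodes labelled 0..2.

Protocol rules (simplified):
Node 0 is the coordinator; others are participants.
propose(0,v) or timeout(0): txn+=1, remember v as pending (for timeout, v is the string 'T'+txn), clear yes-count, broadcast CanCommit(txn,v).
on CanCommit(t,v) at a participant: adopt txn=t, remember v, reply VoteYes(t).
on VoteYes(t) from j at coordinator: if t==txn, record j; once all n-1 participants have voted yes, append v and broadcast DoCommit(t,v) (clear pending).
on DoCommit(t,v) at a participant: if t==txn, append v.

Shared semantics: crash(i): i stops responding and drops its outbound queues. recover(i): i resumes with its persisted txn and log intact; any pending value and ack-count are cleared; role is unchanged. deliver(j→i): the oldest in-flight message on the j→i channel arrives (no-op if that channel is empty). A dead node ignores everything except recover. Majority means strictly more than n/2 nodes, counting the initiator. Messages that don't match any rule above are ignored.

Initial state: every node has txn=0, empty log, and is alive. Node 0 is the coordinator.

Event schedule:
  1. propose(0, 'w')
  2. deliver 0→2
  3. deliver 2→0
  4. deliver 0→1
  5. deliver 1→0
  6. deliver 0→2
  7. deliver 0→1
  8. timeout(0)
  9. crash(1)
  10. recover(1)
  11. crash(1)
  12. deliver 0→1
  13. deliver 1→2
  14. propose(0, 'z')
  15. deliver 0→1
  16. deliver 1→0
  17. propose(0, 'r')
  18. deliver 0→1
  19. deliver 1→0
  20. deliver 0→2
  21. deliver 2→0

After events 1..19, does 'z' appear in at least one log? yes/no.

no

[1] propose(0,'w') → N0(coor t1 [-])
[2] deliver 0→2 → N2(part t1 [-])
[3] deliver 2→0 → ∅
[4] deliver 0→1 → N1(part t1 [-])
[5] deliver 1→0 → N0(coor t1 [w])
[6] deliver 0→2 → N2(part t1 [w])
[7] deliver 0→1 → N1(part t1 [w])
[8] timeout(0) → N0(coor t2 [w])
[9] crash(1) → N1(✗part t1 [w])
[10] recover(1) → N1(part t1 [w])
[11] crash(1) → N1(✗part t1 [w])
[12] deliver 0→1 → ∅
[13] deliver 1→2 → ∅
[14] propose(0,'z') → N0(coor t3 [w])
[15] deliver 0→1 → ∅
[16] deliver 1→0 → ∅
[17] propose(0,'r') → N0(coor t4 [w])
[18] deliver 0→1 → ∅
[19] deliver 1→0 → ∅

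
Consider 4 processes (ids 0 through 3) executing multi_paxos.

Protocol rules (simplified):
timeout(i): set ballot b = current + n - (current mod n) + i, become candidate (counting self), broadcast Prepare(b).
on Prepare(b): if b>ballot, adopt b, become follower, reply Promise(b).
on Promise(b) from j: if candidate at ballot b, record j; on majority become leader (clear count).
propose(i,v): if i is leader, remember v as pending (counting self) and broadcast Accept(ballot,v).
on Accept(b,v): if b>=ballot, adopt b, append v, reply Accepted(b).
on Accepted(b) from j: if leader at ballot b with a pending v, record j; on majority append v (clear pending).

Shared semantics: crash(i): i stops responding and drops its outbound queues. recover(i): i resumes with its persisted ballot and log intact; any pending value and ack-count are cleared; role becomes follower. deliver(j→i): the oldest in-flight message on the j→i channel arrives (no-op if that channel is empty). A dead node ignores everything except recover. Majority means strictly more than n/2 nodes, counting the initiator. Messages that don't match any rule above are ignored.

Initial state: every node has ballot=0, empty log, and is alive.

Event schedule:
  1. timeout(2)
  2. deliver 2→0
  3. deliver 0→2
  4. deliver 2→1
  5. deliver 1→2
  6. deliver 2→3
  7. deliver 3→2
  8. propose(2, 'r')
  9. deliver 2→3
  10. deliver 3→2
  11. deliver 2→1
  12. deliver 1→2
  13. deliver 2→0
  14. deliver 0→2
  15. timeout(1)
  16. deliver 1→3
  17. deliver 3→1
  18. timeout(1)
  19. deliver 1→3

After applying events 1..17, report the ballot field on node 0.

after 1 — timeout(2): n2:cand/b6/[-]
after 2 — deliver 2→0: n0:foll/b6/[-]
after 3 — deliver 0→2: ·
after 4 — deliver 2→1: n1:foll/b6/[-]
after 5 — deliver 1→2: n2:lead/b6/[-]
after 6 — deliver 2→3: n3:foll/b6/[-]
after 7 — deliver 3→2: ·
after 8 — propose(2,'r'): ·
after 9 — deliver 2→3: n3:foll/b6/[r]
after 10 — deliver 3→2: ·
after 11 — deliver 2→1: n1:foll/b6/[r]
after 12 — deliver 1→2: n2:lead/b6/[r]
after 13 — deliver 2→0: n0:foll/b6/[r]
after 14 — deliver 0→2: ·
after 15 — timeout(1): n1:cand/b9/[r]
after 16 — deliver 1→3: n3:foll/b9/[r]
after 17 — deliver 3→1: ·

6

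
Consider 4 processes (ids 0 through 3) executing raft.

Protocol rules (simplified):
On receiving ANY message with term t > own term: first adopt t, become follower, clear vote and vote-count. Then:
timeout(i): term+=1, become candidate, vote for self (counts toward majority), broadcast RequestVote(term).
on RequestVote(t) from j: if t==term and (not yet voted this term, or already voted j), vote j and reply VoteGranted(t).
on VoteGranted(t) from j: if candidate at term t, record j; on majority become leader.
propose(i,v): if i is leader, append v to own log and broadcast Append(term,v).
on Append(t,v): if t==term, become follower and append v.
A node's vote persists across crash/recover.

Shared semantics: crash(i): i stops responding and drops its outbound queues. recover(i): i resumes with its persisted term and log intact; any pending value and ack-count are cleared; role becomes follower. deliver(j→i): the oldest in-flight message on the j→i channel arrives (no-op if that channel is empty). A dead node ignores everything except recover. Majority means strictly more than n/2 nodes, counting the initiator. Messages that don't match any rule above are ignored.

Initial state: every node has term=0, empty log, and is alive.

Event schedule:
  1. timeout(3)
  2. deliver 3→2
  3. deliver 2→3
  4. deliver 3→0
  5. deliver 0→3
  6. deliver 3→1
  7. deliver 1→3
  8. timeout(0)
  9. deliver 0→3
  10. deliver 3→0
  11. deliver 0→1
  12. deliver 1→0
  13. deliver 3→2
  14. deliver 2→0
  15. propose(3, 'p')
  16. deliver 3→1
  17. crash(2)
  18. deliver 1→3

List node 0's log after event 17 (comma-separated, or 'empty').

empty

after 1 — timeout(3): n3:cand/t1/[-]
after 2 — deliver 3→2: n2:foll/t1/[-]
after 3 — deliver 2→3: ·
after 4 — deliver 3→0: n0:foll/t1/[-]
after 5 — deliver 0→3: n3:lead/t1/[-]
after 6 — deliver 3→1: n1:foll/t1/[-]
after 7 — deliver 1→3: ·
after 8 — timeout(0): n0:cand/t2/[-]
after 9 — deliver 0→3: n3:foll/t2/[-]
after 10 — deliver 3→0: ·
after 11 — deliver 0→1: n1:foll/t2/[-]
after 12 — deliver 1→0: n0:lead/t2/[-]
after 13 — deliver 3→2: ·
after 14 — deliver 2→0: ·
after 15 — propose(3,'p'): ·
after 16 — deliver 3→1: ·
after 17 — crash(2): n2:✗foll/t1/[-]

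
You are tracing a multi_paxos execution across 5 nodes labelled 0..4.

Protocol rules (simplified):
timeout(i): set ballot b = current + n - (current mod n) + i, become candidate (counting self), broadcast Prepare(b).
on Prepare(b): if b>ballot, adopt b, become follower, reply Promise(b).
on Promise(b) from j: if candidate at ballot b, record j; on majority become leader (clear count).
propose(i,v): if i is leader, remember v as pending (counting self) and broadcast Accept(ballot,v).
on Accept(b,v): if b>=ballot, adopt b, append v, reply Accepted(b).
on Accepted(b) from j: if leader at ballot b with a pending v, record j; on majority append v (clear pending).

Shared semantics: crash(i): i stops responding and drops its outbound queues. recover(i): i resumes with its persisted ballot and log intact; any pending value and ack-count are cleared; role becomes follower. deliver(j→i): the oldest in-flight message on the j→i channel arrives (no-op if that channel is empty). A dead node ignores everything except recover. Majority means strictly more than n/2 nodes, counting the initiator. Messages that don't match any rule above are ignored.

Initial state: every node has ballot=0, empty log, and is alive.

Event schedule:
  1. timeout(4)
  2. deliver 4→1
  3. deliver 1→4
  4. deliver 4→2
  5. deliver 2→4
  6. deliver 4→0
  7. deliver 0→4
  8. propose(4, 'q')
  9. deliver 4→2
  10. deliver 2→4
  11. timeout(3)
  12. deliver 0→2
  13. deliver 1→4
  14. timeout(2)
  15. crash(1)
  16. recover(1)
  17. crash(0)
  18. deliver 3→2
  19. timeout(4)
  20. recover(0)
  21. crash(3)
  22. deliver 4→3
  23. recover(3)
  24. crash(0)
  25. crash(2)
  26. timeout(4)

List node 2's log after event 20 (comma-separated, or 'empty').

q

step 1 timeout(4): 4={cand,b=9,log=-}
step 2 deliver 4→1: 1={foll,b=9,log=-}
step 3 deliver 1→4: —
step 4 deliver 4→2: 2={foll,b=9,log=-}
step 5 deliver 2→4: 4={lead,b=9,log=-}
step 6 deliver 4→0: 0={foll,b=9,log=-}
step 7 deliver 0→4: —
step 8 propose(4,'q'): —
step 9 deliver 4→2: 2={foll,b=9,log=q}
step 10 deliver 2→4: —
step 11 timeout(3): 3={cand,b=8,log=-}
step 12 deliver 0→2: —
step 13 deliver 1→4: —
step 14 timeout(2): 2={cand,b=12,log=q}
step 15 crash(1): 1={✗foll,b=9,log=-}
step 16 recover(1): 1={foll,b=9,log=-}
step 17 crash(0): 0={✗foll,b=9,log=-}
step 18 deliver 3→2: —
step 19 timeout(4): 4={cand,b=14,log=-}
step 20 recover(0): 0={foll,b=9,log=-}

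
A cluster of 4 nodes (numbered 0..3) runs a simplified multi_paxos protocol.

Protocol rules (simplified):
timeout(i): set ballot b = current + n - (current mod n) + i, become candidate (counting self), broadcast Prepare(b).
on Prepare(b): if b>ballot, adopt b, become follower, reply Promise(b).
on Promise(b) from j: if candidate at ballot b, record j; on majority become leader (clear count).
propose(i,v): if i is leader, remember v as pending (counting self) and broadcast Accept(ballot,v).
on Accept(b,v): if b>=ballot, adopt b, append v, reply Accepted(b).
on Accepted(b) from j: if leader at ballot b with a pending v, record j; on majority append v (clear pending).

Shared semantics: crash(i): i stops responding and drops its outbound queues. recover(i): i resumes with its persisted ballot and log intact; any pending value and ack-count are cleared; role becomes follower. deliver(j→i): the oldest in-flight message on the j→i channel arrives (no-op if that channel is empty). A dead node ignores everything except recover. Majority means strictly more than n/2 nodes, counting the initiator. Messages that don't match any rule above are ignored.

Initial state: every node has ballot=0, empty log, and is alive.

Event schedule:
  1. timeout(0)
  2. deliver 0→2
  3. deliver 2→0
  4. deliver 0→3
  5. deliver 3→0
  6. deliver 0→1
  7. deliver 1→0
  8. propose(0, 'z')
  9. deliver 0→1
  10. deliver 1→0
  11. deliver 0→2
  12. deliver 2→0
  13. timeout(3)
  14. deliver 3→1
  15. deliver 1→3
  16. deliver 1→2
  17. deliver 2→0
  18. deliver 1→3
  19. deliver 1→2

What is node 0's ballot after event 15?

after 1 — timeout(0): n0:cand/b4/[-]
after 2 — deliver 0→2: n2:foll/b4/[-]
after 3 — deliver 2→0: ·
after 4 — deliver 0→3: n3:foll/b4/[-]
after 5 — deliver 3→0: n0:lead/b4/[-]
after 6 — deliver 0→1: n1:foll/b4/[-]
after 7 — deliver 1→0: ·
after 8 — propose(0,'z'): ·
after 9 — deliver 0→1: n1:foll/b4/[z]
after 10 — deliver 1→0: ·
after 11 — deliver 0→2: n2:foll/b4/[z]
after 12 — deliver 2→0: n0:lead/b4/[z]
after 13 — timeout(3): n3:cand/b11/[-]
after 14 — deliver 3→1: n1:foll/b11/[z]
after 15 — deliver 1→3: ·

4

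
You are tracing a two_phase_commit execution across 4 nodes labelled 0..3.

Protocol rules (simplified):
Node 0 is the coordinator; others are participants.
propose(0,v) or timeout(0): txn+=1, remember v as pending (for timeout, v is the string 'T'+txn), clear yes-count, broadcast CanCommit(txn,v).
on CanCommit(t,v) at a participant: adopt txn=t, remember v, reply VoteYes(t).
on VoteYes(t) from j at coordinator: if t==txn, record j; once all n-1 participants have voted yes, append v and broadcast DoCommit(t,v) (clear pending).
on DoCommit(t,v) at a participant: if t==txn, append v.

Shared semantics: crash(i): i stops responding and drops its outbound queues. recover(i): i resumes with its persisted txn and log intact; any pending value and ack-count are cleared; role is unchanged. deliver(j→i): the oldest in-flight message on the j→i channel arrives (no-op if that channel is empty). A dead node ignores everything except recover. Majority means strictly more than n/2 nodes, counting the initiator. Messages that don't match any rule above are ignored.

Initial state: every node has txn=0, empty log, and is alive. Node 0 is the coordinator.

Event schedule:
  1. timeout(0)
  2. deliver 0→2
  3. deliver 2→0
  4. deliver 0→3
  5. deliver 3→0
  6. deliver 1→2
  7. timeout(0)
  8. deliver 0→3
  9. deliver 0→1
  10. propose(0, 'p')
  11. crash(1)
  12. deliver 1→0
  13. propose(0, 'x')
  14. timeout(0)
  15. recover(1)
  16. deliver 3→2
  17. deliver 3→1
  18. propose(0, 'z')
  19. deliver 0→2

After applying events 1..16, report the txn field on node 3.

2

step 1 timeout(0): 0={coor,t=1,log=-}
step 2 deliver 0→2: 2={part,t=1,log=-}
step 3 deliver 2→0: —
step 4 deliver 0→3: 3={part,t=1,log=-}
step 5 deliver 3→0: —
step 6 deliver 1→2: —
step 7 timeout(0): 0={coor,t=2,log=-}
step 8 deliver 0→3: 3={part,t=2,log=-}
step 9 deliver 0→1: 1={part,t=1,log=-}
step 10 propose(0,'p'): 0={coor,t=3,log=-}
step 11 crash(1): 1={✗part,t=1,log=-}
step 12 deliver 1→0: —
step 13 propose(0,'x'): 0={coor,t=4,log=-}
step 14 timeout(0): 0={coor,t=5,log=-}
step 15 recover(1): 1={part,t=1,log=-}
step 16 deliver 3→2: —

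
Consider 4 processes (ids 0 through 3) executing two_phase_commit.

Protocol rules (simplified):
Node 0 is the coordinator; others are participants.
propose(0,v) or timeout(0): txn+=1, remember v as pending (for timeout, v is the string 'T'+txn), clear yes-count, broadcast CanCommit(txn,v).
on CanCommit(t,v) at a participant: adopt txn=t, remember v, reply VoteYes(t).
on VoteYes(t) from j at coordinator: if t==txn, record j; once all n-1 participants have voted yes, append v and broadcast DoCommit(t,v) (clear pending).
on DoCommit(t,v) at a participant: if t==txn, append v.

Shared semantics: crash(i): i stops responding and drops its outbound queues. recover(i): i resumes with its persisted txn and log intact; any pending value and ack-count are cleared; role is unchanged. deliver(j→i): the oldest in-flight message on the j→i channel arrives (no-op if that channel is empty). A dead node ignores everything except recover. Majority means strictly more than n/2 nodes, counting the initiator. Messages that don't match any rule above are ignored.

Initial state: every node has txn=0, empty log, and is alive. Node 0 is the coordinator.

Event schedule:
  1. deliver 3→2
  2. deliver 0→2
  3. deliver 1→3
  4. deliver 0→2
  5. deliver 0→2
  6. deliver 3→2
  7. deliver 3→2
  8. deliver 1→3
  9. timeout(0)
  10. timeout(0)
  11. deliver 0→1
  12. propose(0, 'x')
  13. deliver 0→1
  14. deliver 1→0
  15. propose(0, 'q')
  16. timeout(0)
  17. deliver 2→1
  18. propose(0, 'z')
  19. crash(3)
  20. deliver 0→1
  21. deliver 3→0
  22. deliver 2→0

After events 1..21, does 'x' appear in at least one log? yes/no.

no

[1] deliver 3→2 → ∅
[2] deliver 0→2 → ∅
[3] deliver 1→3 → ∅
[4] deliver 0→2 → ∅
[5] deliver 0→2 → ∅
[6] deliver 3→2 → ∅
[7] deliver 3→2 → ∅
[8] deliver 1→3 → ∅
[9] timeout(0) → N0(coor t1 [-])
[10] timeout(0) → N0(coor t2 [-])
[11] deliver 0→1 → N1(part t1 [-])
[12] propose(0,'x') → N0(coor t3 [-])
[13] deliver 0→1 → N1(part t2 [-])
[14] deliver 1→0 → ∅
[15] propose(0,'q') → N0(coor t4 [-])
[16] timeout(0) → N0(coor t5 [-])
[17] deliver 2→1 → ∅
[18] propose(0,'z') → N0(coor t6 [-])
[19] crash(3) → N3(✗part t0 [-])
[20] deliver 0→1 → N1(part t3 [-])
[21] deliver 3→0 → ∅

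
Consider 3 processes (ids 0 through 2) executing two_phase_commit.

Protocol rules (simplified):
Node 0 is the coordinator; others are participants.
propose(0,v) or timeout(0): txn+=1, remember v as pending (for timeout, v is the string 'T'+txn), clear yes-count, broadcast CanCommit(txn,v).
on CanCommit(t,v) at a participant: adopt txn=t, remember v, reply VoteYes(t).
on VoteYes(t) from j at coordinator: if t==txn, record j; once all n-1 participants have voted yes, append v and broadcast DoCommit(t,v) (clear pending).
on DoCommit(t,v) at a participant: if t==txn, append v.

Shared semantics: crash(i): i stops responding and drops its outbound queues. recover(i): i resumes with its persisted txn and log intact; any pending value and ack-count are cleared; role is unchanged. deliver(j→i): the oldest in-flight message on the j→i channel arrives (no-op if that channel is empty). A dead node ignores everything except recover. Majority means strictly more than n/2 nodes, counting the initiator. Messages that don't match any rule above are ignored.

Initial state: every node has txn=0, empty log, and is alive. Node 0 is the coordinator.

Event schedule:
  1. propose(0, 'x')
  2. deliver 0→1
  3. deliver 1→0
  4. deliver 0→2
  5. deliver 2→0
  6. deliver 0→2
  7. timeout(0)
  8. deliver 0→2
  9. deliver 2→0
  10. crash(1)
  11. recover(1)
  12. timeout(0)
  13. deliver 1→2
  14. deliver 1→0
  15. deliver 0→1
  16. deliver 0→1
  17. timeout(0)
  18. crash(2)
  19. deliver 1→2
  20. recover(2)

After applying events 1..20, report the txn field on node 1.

step 1 propose(0,'x'): 0={coor,t=1,log=-}
step 2 deliver 0→1: 1={part,t=1,log=-}
step 3 deliver 1→0: —
step 4 deliver 0→2: 2={part,t=1,log=-}
step 5 deliver 2→0: 0={coor,t=1,log=x}
step 6 deliver 0→2: 2={part,t=1,log=x}
step 7 timeout(0): 0={coor,t=2,log=x}
step 8 deliver 0→2: 2={part,t=2,log=x}
step 9 deliver 2→0: —
step 10 crash(1): 1={✗part,t=1,log=-}
step 11 recover(1): 1={part,t=1,log=-}
step 12 timeout(0): 0={coor,t=3,log=x}
step 13 deliver 1→2: —
step 14 deliver 1→0: —
step 15 deliver 0→1: 1={part,t=1,log=x}
step 16 deliver 0→1: 1={part,t=2,log=x}
step 17 timeout(0): 0={coor,t=4,log=x}
step 18 crash(2): 2={✗part,t=2,log=x}
step 19 deliver 1→2: —
step 20 recover(2): 2={part,t=2,log=x}

2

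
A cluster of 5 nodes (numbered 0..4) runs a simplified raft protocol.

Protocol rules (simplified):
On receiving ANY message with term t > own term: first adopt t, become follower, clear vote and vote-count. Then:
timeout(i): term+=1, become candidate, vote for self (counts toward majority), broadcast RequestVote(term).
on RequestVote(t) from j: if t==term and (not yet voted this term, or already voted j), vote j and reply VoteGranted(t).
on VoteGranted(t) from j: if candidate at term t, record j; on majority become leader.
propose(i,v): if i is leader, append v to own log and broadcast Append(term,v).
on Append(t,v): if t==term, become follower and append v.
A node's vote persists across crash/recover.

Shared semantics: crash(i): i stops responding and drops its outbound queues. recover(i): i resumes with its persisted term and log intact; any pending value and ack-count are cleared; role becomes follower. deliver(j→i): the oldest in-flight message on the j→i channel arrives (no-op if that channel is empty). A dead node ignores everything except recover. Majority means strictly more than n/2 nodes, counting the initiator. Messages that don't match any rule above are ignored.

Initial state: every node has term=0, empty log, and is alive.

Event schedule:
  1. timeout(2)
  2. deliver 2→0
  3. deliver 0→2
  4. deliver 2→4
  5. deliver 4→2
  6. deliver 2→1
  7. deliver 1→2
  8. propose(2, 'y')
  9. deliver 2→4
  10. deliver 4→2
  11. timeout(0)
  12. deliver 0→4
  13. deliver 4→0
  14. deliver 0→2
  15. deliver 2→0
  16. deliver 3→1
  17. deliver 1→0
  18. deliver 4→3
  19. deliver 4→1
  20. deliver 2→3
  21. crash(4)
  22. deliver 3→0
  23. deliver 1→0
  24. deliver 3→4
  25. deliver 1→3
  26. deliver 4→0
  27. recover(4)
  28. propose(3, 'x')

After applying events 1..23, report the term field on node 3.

1

1. timeout(2):  <2:cand t1 ->
2. deliver 2→0:  <0:foll t1 ->
3. deliver 0→2:  nop
4. deliver 2→4:  <4:foll t1 ->
5. deliver 4→2:  <2:lead t1 ->
6. deliver 2→1:  <1:foll t1 ->
7. deliver 1→2:  nop
8. propose(2,'y'):  <2:lead t1 y>
9. deliver 2→4:  <4:foll t1 y>
10. deliver 4→2:  nop
11. timeout(0):  <0:cand t2 ->
12. deliver 0→4:  <4:foll t2 y>
13. deliver 4→0:  nop
14. deliver 0→2:  <2:foll t2 y>
15. deliver 2→0:  nop
16. deliver 3→1:  nop
17. deliver 1→0:  nop
18. deliver 4→3:  nop
19. deliver 4→1:  nop
20. deliver 2→3:  <3:foll t1 ->
21. crash(4):  <4:✗foll t2 y>
22. deliver 3→0:  nop
23. deliver 1→0:  nop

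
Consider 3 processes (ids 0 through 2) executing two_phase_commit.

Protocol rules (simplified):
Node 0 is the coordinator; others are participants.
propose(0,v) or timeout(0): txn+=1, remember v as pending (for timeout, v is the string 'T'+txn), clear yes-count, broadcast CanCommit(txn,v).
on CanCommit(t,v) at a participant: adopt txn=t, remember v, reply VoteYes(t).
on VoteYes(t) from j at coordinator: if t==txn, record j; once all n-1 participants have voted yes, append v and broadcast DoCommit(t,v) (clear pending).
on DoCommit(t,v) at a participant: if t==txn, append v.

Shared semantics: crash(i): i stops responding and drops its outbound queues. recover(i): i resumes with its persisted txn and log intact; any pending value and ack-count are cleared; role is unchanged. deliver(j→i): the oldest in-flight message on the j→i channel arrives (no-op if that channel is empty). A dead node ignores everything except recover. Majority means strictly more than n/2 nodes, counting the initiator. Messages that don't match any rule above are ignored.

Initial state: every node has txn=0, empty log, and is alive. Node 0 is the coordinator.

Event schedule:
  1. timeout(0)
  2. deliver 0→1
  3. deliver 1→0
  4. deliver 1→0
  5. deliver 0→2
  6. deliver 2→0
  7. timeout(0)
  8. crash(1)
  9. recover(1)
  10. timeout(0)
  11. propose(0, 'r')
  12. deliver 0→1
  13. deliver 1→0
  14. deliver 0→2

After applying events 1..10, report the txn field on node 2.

e1 timeout(0): 0[coor,t=1,-]
e2 deliver 0→1: 1[part,t=1,-]
e3 deliver 1→0: ·
e4 deliver 1→0: ·
e5 deliver 0→2: 2[part,t=1,-]
e6 deliver 2→0: 0[coor,t=1,T1]
e7 timeout(0): 0[coor,t=2,T1]
e8 crash(1): 1[✗part,t=1,-]
e9 recover(1): 1[part,t=1,-]
e10 timeout(0): 0[coor,t=3,T1]

1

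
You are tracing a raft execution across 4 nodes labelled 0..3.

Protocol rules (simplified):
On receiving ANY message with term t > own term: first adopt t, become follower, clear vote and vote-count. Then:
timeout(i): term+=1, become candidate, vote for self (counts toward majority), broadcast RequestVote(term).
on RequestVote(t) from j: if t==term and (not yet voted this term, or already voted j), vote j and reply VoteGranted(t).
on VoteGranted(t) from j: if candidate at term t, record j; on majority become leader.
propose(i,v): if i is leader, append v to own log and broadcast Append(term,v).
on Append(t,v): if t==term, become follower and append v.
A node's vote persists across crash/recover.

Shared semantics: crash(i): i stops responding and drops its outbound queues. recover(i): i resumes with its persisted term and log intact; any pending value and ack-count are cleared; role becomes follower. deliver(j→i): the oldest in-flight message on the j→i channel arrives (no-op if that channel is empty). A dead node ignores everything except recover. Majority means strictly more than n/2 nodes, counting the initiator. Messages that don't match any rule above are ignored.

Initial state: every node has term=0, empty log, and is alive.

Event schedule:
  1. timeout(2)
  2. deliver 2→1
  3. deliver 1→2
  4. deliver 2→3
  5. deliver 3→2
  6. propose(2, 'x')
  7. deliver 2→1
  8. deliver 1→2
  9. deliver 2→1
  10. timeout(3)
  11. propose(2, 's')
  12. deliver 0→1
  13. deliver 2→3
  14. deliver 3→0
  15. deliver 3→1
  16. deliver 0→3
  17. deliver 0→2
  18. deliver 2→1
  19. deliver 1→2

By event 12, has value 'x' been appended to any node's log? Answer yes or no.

yes

step 1 timeout(2): 2={cand,t=1,log=-}
step 2 deliver 2→1: 1={foll,t=1,log=-}
step 3 deliver 1→2: —
step 4 deliver 2→3: 3={foll,t=1,log=-}
step 5 deliver 3→2: 2={lead,t=1,log=-}
step 6 propose(2,'x'): 2={lead,t=1,log=x}
step 7 deliver 2→1: 1={foll,t=1,log=x}
step 8 deliver 1→2: —
step 9 deliver 2→1: —
step 10 timeout(3): 3={cand,t=2,log=-}
step 11 propose(2,'s'): 2={lead,t=1,log=x,s}
step 12 deliver 0→1: —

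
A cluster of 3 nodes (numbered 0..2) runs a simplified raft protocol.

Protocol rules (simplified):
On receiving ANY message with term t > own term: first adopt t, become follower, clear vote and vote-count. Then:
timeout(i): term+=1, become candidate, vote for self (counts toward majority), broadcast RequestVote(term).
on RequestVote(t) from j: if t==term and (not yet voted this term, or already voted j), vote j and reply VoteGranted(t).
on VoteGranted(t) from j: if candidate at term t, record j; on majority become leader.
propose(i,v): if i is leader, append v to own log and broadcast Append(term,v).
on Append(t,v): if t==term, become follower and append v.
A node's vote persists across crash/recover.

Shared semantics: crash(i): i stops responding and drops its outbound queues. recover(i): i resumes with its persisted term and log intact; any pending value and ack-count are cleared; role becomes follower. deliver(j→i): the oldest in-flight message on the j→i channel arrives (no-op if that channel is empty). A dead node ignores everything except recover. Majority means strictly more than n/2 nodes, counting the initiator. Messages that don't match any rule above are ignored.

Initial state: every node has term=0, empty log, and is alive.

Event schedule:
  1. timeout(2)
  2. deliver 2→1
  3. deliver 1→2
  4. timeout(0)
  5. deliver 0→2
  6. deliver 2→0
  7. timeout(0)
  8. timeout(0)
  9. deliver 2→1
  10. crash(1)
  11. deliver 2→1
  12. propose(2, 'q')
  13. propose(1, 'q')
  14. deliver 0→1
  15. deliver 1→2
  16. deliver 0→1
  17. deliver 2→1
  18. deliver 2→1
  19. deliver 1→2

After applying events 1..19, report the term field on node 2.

1

after 1 — timeout(2): n2:cand/t1/[-]
after 2 — deliver 2→1: n1:foll/t1/[-]
after 3 — deliver 1→2: n2:lead/t1/[-]
after 4 — timeout(0): n0:cand/t1/[-]
after 5 — deliver 0→2: ·
after 6 — deliver 2→0: ·
after 7 — timeout(0): n0:cand/t2/[-]
after 8 — timeout(0): n0:cand/t3/[-]
after 9 — deliver 2→1: ·
after 10 — crash(1): n1:✗foll/t1/[-]
after 11 — deliver 2→1: ·
after 12 — propose(2,'q'): n2:lead/t1/[q]
after 13 — propose(1,'q'): ·
after 14 — deliver 0→1: ·
after 15 — deliver 1→2: ·
after 16 — deliver 0→1: ·
after 17 — deliver 2→1: ·
after 18 — deliver 2→1: ·
after 19 — deliver 1→2: ·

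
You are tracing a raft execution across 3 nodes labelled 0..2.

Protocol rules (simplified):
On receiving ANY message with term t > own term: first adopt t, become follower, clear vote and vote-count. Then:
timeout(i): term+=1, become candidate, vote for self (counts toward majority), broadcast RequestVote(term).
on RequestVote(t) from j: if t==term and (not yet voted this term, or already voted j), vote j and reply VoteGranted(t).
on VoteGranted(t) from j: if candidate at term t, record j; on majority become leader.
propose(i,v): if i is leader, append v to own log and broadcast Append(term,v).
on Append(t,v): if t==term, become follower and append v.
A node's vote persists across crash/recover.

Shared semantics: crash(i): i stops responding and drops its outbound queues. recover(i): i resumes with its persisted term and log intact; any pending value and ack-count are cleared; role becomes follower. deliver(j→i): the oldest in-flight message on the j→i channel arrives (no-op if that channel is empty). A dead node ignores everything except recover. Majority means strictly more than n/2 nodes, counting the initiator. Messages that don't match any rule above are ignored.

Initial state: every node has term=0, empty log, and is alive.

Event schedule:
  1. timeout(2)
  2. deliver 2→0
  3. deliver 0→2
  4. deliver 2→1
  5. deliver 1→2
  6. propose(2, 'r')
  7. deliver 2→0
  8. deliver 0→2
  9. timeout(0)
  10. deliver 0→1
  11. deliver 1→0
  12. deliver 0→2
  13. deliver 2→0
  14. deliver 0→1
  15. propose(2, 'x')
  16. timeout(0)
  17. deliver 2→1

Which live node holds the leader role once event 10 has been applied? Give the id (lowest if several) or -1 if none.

e1 timeout(2): 2[cand,t=1,-]
e2 deliver 2→0: 0[foll,t=1,-]
e3 deliver 0→2: 2[lead,t=1,-]
e4 deliver 2→1: 1[foll,t=1,-]
e5 deliver 1→2: ·
e6 propose(2,'r'): 2[lead,t=1,r]
e7 deliver 2→0: 0[foll,t=1,r]
e8 deliver 0→2: ·
e9 timeout(0): 0[cand,t=2,r]
e10 deliver 0→1: 1[foll,t=2,-]

2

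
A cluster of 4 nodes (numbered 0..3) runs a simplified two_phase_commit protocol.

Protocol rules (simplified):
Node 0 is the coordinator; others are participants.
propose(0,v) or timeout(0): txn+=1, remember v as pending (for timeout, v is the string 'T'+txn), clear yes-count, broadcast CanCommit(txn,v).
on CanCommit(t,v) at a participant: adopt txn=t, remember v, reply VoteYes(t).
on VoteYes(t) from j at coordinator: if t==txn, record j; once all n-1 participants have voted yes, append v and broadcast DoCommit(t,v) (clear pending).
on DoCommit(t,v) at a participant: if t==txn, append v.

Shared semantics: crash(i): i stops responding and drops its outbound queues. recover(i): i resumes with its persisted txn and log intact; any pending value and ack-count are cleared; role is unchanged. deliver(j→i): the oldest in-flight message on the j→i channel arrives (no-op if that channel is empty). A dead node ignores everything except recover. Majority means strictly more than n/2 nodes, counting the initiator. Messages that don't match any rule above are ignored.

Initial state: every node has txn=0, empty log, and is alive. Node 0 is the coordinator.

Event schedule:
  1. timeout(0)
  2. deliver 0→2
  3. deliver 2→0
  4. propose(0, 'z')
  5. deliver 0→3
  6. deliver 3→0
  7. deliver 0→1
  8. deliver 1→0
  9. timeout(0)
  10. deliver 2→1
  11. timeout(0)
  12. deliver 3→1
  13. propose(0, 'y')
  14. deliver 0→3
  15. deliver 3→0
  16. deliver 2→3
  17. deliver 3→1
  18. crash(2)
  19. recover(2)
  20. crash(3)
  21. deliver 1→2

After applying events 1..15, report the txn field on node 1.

1

1. timeout(0):  <0:coor t1 ->
2. deliver 0→2:  <2:part t1 ->
3. deliver 2→0:  nop
4. propose(0,'z'):  <0:coor t2 ->
5. deliver 0→3:  <3:part t1 ->
6. deliver 3→0:  nop
7. deliver 0→1:  <1:part t1 ->
8. deliver 1→0:  nop
9. timeout(0):  <0:coor t3 ->
10. deliver 2→1:  nop
11. timeout(0):  <0:coor t4 ->
12. deliver 3→1:  nop
13. propose(0,'y'):  <0:coor t5 ->
14. deliver 0→3:  <3:part t2 ->
15. deliver 3→0:  nop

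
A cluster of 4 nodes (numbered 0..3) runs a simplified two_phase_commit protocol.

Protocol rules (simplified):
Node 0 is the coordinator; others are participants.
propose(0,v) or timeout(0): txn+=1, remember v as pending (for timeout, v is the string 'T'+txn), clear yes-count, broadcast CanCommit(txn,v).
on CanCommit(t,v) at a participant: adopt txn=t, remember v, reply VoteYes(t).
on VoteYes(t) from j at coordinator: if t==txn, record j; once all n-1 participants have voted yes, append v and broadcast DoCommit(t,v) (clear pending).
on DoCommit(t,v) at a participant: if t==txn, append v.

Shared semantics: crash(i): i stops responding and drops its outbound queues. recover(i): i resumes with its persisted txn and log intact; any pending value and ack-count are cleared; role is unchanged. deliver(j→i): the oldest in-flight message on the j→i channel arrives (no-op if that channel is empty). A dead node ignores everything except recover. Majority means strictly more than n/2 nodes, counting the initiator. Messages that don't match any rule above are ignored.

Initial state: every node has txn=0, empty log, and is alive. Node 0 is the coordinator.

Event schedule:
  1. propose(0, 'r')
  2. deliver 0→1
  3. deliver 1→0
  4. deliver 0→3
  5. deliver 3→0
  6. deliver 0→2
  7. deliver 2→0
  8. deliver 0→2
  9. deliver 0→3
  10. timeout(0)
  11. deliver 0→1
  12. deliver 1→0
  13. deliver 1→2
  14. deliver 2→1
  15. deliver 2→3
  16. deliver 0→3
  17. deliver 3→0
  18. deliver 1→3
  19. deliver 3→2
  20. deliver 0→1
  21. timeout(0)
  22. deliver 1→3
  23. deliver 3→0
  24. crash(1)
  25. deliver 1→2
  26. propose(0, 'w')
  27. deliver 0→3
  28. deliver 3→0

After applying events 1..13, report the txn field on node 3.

e1 propose(0,'r'): 0[coor,t=1,-]
e2 deliver 0→1: 1[part,t=1,-]
e3 deliver 1→0: ·
e4 deliver 0→3: 3[part,t=1,-]
e5 deliver 3→0: ·
e6 deliver 0→2: 2[part,t=1,-]
e7 deliver 2→0: 0[coor,t=1,r]
e8 deliver 0→2: 2[part,t=1,r]
e9 deliver 0→3: 3[part,t=1,r]
e10 timeout(0): 0[coor,t=2,r]
e11 deliver 0→1: 1[part,t=1,r]
e12 deliver 1→0: ·
e13 deliver 1→2: ·

1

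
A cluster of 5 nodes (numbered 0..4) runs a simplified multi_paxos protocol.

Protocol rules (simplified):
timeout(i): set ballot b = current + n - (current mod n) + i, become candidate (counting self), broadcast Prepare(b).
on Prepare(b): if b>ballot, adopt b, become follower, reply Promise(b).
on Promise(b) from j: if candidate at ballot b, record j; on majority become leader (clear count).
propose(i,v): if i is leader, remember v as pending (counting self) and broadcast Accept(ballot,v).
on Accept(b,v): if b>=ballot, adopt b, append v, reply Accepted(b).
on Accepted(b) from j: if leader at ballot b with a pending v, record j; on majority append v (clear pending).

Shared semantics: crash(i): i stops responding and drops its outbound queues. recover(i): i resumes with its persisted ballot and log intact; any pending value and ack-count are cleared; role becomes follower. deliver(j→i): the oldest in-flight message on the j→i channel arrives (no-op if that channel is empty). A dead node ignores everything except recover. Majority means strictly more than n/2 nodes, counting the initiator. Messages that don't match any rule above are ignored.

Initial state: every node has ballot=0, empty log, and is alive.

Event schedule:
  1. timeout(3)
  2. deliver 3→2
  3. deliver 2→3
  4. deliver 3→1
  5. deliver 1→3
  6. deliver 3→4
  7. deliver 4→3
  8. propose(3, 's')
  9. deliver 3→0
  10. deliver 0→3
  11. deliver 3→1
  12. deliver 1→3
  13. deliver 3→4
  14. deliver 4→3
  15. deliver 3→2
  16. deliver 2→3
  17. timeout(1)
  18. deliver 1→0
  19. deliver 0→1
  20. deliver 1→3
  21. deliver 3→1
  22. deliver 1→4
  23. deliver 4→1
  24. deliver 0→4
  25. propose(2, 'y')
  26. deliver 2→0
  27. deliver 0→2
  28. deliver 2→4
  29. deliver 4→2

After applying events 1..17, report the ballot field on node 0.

e1 timeout(3): 3[cand,b=8,-]
e2 deliver 3→2: 2[foll,b=8,-]
e3 deliver 2→3: ·
e4 deliver 3→1: 1[foll,b=8,-]
e5 deliver 1→3: 3[lead,b=8,-]
e6 deliver 3→4: 4[foll,b=8,-]
e7 deliver 4→3: ·
e8 propose(3,'s'): ·
e9 deliver 3→0: 0[foll,b=8,-]
e10 deliver 0→3: ·
e11 deliver 3→1: 1[foll,b=8,s]
e12 deliver 1→3: ·
e13 deliver 3→4: 4[foll,b=8,s]
e14 deliver 4→3: 3[lead,b=8,s]
e15 deliver 3→2: 2[foll,b=8,s]
e16 deliver 2→3: ·
e17 timeout(1): 1[cand,b=11,s]

8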